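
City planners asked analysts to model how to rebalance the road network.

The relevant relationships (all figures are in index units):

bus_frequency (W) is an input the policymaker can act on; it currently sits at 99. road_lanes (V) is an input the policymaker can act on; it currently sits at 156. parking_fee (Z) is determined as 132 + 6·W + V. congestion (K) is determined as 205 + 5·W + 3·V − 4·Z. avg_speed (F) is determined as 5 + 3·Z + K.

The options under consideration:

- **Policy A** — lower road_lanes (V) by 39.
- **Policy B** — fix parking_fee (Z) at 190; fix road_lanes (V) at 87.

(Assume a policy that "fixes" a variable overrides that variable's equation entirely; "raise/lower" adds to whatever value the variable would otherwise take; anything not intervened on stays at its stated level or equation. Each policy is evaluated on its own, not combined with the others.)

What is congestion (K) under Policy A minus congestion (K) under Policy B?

-2522

Policy A (V − 39):
  W = 99
  V = 156 − 39 = 117
  Z = 132 + 6·99 + 117 = 843
  K = 205 + 5·99 + 3·117 − 4·843 = -2321
Policy B (Z := 190, V := 87):
  W = 99
  V = 87
  Z = 190
  K = 205 + 5·99 + 3·87 − 4·190 = 201
K: -2321 − 201 = -2522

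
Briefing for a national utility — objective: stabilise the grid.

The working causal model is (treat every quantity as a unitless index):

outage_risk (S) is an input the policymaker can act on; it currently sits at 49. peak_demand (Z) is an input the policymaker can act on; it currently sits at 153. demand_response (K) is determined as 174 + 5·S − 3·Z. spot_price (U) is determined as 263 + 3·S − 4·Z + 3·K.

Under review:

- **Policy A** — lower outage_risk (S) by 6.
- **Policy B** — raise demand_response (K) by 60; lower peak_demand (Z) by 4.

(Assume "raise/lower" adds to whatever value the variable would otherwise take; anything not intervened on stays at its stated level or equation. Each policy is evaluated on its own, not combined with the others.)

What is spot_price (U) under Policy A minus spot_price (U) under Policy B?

-340

Policy A (S − 6):
  S = 49 − 6 = 43
  Z = 153
  K = 174 + 5·43 − 3·153 = -70
  U = 263 + 3·43 − 4·153 + 3·(-70) = -430
Policy B (K + 60, Z − 4):
  S = 49
  Z = 153 − 4 = 149
  K = 174 + 5·49 − 3·149 (+60 from intervention) = 32
  U = 263 + 3·49 − 4·149 + 3·32 = -90
U: -430 − (-90) = -340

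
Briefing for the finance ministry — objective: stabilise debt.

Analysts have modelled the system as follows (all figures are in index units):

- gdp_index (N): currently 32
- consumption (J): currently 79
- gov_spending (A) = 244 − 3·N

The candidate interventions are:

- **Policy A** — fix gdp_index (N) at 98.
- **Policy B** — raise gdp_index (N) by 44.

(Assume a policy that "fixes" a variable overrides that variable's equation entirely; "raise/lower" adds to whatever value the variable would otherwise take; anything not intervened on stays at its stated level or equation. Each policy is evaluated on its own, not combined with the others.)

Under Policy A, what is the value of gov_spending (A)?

Policy A (N := 98):
  N = 98
  A = 244 − 3·98 = -50

-50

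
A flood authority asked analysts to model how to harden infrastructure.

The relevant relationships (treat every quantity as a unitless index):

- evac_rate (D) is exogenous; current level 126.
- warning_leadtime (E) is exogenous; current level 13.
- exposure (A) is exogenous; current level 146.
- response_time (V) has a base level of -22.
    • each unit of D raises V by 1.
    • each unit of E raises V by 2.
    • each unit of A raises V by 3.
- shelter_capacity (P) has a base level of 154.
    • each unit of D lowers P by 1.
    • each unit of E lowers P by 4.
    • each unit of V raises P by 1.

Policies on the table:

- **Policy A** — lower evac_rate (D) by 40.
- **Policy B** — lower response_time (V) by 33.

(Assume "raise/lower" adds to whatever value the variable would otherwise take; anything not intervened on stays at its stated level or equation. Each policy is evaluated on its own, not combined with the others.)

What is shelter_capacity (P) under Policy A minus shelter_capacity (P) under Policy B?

Policy A (D − 40):
  D = 126 − 40 = 86
  E = 13
  A = 146
  V = -22 + 86 + 2·13 + 3·146 = 528
  P = 154 − 86 − 4·13 + 528 = 544
Policy B (V − 33):
  D = 126
  E = 13
  A = 146
  V = -22 + 126 + 2·13 + 3·146 (−33 from intervention) = 535
  P = 154 − 126 − 4·13 + 535 = 511
P: 544 − 511 = 33

33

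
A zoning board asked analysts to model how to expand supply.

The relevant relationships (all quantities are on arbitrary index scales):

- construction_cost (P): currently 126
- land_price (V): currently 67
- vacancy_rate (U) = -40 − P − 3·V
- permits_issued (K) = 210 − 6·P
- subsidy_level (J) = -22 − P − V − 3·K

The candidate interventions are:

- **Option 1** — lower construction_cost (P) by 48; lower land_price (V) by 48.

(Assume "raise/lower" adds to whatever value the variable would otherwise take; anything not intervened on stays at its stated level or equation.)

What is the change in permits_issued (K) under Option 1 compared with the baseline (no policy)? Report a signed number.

288

Baseline:
  P = 126
  K = 210 − 6·126 = -546
Option 1 (P − 48, V − 48):
  P = 126 − 48 = 78
  K = 210 − 6·78 = -258
Change in K: -258 − (-546) = 288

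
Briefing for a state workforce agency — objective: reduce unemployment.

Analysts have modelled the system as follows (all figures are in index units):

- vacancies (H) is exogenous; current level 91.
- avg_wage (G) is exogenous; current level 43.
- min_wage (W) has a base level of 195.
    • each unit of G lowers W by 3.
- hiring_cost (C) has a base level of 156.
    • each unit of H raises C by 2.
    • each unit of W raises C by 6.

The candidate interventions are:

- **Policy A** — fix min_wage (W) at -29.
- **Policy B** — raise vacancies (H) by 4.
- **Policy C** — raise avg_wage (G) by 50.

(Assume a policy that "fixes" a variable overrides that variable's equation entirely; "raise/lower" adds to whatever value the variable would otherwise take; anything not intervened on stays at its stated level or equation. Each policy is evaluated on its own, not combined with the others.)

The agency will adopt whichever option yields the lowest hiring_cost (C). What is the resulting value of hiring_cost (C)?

Policy A (W := -29):
  H = 91
  G = 43
  W = -29
  C = 156 + 2·91 + 6·(-29) = 164
Policy B (H + 4):
  H = 91 + 4 = 95
  G = 43
  W = 195 − 3·43 = 66
  C = 156 + 2·95 + 6·66 = 742
Policy C (G + 50):
  H = 91
  G = 43 + 50 = 93
  W = 195 − 3·93 = -84
  C = 156 + 2·91 + 6·(-84) = -166
Comparing — Policy A: C=164, Policy B: C=742, Policy C: C=-166. Lowest is -166 (Policy C).

-166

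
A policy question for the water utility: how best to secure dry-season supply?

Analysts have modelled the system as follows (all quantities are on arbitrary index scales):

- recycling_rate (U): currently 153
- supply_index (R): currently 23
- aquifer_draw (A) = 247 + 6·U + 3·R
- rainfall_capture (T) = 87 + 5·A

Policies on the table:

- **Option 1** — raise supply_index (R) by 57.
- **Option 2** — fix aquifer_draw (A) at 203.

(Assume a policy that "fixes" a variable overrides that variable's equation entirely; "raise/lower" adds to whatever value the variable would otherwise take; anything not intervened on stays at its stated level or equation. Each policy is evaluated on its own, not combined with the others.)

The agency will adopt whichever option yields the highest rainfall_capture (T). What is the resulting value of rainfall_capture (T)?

7112

Option 1 (R + 57):
  U = 153
  R = 23 + 57 = 80
  A = 247 + 6·153 + 3·80 = 1405
  T = 87 + 5·1405 = 7112
Option 2 (A := 203):
  U = 153
  R = 23
  A = 203
  T = 87 + 5·203 = 1102
Comparing — Option 1: T=7112, Option 2: T=1102. Highest is 7112 (Option 1).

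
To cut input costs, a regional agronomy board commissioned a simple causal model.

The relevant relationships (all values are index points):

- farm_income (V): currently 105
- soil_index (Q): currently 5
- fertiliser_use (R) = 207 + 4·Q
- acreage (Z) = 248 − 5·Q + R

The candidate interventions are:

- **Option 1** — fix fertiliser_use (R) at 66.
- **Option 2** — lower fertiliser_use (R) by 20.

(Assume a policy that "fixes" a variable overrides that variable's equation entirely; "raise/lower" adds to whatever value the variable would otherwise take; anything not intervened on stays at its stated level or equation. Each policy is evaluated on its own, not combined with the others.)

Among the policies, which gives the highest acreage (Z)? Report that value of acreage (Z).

430

Option 1 (R := 66):
  Q = 5
  R = 66
  Z = 248 − 5·5 + 66 = 289
Option 2 (R − 20):
  Q = 5
  R = 207 + 4·5 (−20 from intervention) = 207
  Z = 248 − 5·5 + 207 = 430
Comparing — Option 1: Z=289, Option 2: Z=430. Highest is 430 (Option 2).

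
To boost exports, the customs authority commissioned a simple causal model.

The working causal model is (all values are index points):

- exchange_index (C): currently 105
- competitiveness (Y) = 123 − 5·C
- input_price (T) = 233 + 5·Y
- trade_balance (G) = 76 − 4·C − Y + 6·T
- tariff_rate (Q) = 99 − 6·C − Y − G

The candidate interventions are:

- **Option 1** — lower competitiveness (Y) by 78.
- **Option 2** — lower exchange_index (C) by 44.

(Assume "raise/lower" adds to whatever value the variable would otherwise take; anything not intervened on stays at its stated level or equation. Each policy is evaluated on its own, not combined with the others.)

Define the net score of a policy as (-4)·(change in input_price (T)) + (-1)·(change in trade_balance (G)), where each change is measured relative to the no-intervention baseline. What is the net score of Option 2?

-10956

Baseline:
  C = 105
  Y = 123 − 5·105 = -402
  T = 233 + 5·(-402) = -1777
  G = 76 − 4·105 − (-402) + 6·(-1777) = -10604
Option 2 (C − 44):
  C = 105 − 44 = 61
  Y = 123 − 5·61 = -182
  T = 233 + 5·(-182) = -677
  G = 76 − 4·61 − (-182) + 6·(-677) = -4048
ΔT = -677 − (-1777) = 1100; ΔG = -4048 − (-10604) = 6556
Score = (-4)·1100 + (-1)·6556 = -10956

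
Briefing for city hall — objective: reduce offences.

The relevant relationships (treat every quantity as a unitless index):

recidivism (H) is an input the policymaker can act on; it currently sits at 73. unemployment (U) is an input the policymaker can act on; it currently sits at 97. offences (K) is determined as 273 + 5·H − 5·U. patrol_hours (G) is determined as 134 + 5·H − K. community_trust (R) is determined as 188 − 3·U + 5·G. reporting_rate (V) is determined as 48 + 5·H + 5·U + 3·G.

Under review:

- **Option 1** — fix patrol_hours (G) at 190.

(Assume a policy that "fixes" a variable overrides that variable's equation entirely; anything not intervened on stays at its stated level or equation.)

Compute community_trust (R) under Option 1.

Option 1 (G := 190):
  H = 73
  U = 97
  K = 273 + 5·73 − 5·97 = 153
  G = 190
  R = 188 − 3·97 + 5·190 = 847

847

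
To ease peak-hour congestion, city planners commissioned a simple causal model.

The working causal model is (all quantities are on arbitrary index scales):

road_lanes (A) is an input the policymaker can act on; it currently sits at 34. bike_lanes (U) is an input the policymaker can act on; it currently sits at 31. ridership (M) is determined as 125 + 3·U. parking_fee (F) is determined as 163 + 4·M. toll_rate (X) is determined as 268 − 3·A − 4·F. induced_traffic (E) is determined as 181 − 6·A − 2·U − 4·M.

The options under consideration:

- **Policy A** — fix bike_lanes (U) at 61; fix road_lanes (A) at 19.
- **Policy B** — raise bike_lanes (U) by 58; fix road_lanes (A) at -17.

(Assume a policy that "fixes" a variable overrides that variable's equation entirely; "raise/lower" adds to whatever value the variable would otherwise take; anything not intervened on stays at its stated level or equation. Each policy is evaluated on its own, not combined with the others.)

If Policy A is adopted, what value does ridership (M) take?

308

Policy A (U := 61, A := 19):
  U = 61
  M = 125 + 3·61 = 308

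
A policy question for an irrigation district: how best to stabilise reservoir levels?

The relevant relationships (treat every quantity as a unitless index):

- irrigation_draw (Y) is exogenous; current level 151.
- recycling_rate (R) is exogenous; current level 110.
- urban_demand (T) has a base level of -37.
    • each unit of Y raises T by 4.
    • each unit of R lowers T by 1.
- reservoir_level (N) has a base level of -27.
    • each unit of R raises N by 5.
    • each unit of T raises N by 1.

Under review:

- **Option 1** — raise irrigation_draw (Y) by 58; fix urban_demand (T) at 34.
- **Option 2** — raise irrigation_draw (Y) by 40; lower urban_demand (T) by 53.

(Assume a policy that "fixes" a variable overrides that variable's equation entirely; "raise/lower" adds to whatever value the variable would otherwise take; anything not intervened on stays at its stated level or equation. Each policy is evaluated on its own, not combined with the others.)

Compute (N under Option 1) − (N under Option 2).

-530

Option 1 (Y + 58, T := 34):
  Y = 151 + 58 = 209
  R = 110
  T = 34
  N = -27 + 5·110 + 34 = 557
Option 2 (Y + 40, T − 53):
  Y = 151 + 40 = 191
  R = 110
  T = -37 + 4·191 − 110 (−53 from intervention) = 564
  N = -27 + 5·110 + 564 = 1087
N: 557 − 1087 = -530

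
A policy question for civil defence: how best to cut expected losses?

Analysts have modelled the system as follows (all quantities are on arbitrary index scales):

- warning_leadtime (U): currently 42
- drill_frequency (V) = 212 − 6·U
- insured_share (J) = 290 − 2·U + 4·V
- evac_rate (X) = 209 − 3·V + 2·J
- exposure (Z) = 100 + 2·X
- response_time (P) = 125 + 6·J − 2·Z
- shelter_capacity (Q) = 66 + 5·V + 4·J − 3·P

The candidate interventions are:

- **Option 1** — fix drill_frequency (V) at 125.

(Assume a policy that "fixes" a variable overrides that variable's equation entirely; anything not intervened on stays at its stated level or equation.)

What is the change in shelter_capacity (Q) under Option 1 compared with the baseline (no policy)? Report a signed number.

Baseline:
  U = 42
  V = 212 − 6·42 = -40
  J = 290 − 2·42 + 4·(-40) = 46
  X = 209 − 3·(-40) + 2·46 = 421
  Z = 100 + 2·421 = 942
  P = 125 + 6·46 − 2·942 = -1483
  Q = 66 + 5·(-40) + 4·46 − 3·(-1483) = 4499
Option 1 (V := 125):
  U = 42
  V = 125
  J = 290 − 2·42 + 4·125 = 706
  X = 209 − 3·125 + 2·706 = 1246
  Z = 100 + 2·1246 = 2592
  P = 125 + 6·706 − 2·2592 = -823
  Q = 66 + 5·125 + 4·706 − 3·(-823) = 5984
Change in Q: 5984 − 4499 = 1485

1485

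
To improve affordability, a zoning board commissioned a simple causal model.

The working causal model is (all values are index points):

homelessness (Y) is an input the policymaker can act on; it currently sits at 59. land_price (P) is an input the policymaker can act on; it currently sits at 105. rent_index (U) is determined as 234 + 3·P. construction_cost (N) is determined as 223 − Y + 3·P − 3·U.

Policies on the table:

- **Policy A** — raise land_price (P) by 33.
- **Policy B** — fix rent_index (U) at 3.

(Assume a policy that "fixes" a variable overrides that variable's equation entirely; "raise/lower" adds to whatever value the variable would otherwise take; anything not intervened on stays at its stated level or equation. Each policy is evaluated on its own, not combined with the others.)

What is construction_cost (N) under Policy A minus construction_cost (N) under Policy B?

-1836

Policy A (P + 33):
  Y = 59
  P = 105 + 33 = 138
  U = 234 + 3·138 = 648
  N = 223 − 59 + 3·138 − 3·648 = -1366
Policy B (U := 3):
  Y = 59
  P = 105
  U = 3
  N = 223 − 59 + 3·105 − 3·3 = 470
N: -1366 − 470 = -1836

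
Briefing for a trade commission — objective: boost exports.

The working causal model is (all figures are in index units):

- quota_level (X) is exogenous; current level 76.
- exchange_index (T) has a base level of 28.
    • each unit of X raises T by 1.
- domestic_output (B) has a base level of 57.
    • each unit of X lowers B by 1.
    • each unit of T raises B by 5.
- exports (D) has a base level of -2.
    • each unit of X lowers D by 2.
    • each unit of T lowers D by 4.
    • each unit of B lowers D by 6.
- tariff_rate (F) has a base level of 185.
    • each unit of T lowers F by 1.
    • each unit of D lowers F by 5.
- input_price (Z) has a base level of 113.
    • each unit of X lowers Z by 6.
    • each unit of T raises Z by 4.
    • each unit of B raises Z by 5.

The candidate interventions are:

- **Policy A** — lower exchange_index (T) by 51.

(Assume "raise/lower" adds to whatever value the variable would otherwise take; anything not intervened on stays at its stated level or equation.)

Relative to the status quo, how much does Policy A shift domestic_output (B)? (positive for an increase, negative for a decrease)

-255

Baseline:
  X = 76
  T = 28 + 76 = 104
  B = 57 − 76 + 5·104 = 501
Policy A (T − 51):
  X = 76
  T = 28 + 76 (−51 from intervention) = 53
  B = 57 − 76 + 5·53 = 246
Change in B: 246 − 501 = -255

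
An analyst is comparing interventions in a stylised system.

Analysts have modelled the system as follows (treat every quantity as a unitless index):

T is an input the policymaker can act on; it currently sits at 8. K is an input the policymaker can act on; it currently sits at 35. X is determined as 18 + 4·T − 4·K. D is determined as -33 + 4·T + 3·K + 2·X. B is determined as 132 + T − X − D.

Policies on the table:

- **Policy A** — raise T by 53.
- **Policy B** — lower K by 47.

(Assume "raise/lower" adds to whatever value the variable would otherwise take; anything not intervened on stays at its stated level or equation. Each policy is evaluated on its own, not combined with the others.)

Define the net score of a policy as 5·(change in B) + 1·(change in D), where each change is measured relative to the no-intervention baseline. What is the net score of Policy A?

-3339

Baseline:
  T = 8
  K = 35
  X = 18 + 4·8 − 4·35 = -90
  D = -33 + 4·8 + 3·35 + 2·(-90) = -76
  B = 132 + 8 − (-90) − (-76) = 306
Policy A (T + 53):
  T = 8 + 53 = 61
  K = 35
  X = 18 + 4·61 − 4·35 = 122
  D = -33 + 4·61 + 3·35 + 2·122 = 560
  B = 132 + 61 − 122 − 560 = -489
ΔB = -489 − 306 = -795; ΔD = 560 − (-76) = 636
Score = 5·(-795) + 1·636 = -3339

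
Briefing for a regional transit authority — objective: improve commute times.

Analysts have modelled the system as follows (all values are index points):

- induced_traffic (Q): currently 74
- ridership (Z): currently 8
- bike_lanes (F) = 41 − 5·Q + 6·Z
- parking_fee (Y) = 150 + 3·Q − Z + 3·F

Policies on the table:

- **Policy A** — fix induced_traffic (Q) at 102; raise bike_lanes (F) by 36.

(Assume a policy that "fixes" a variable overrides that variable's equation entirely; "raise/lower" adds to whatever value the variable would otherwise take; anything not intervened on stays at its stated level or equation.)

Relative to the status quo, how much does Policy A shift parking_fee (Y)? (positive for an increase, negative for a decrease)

-228

Baseline:
  Q = 74
  Z = 8
  F = 41 − 5·74 + 6·8 = -281
  Y = 150 + 3·74 − 8 + 3·(-281) = -479
Policy A (Q := 102, F + 36):
  Q = 102
  Z = 8
  F = 41 − 5·102 + 6·8 (+36 from intervention) = -385
  Y = 150 + 3·102 − 8 + 3·(-385) = -707
Change in Y: -707 − (-479) = -228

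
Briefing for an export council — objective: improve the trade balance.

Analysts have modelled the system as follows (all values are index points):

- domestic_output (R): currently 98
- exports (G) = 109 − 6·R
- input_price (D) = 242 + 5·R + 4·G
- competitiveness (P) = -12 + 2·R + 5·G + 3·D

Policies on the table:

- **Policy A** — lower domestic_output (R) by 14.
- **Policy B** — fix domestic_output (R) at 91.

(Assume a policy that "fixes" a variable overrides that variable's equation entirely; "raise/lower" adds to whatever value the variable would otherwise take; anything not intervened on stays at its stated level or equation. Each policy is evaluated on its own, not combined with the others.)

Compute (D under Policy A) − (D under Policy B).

133

Policy A (R − 14):
  R = 98 − 14 = 84
  G = 109 − 6·84 = -395
  D = 242 + 5·84 + 4·(-395) = -918
Policy B (R := 91):
  R = 91
  G = 109 − 6·91 = -437
  D = 242 + 5·91 + 4·(-437) = -1051
D: -918 − (-1051) = 133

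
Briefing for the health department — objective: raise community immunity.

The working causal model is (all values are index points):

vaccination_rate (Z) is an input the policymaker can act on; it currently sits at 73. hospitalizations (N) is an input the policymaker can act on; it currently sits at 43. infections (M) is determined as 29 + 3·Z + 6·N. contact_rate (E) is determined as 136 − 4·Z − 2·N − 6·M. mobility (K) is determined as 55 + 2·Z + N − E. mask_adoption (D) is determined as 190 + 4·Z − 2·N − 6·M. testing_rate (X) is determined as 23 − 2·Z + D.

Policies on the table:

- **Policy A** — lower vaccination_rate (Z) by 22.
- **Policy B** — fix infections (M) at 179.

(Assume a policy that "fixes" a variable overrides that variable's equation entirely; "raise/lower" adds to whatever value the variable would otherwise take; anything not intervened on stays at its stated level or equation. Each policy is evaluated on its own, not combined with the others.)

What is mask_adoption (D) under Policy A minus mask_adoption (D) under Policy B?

Policy A (Z − 22):
  Z = 73 − 22 = 51
  N = 43
  M = 29 + 3·51 + 6·43 = 440
  D = 190 + 4·51 − 2·43 − 6·440 = -2332
Policy B (M := 179):
  Z = 73
  N = 43
  M = 179
  D = 190 + 4·73 − 2·43 − 6·179 = -678
D: -2332 − (-678) = -1654

-1654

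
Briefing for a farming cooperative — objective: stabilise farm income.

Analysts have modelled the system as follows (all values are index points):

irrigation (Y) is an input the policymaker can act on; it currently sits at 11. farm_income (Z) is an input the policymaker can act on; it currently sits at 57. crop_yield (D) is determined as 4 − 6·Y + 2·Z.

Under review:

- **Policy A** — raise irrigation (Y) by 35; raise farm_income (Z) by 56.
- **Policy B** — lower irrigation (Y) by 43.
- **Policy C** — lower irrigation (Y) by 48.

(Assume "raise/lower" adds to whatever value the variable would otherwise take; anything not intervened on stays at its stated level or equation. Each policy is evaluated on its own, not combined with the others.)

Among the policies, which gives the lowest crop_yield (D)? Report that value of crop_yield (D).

Policy A (Y + 35, Z + 56):
  Y = 11 + 35 = 46
  Z = 57 + 56 = 113
  D = 4 − 6·46 + 2·113 = -46
Policy B (Y − 43):
  Y = 11 − 43 = -32
  Z = 57
  D = 4 − 6·(-32) + 2·57 = 310
Policy C (Y − 48):
  Y = 11 − 48 = -37
  Z = 57
  D = 4 − 6·(-37) + 2·57 = 340
Comparing — Policy A: D=-46, Policy B: D=310, Policy C: D=340. Lowest is -46 (Policy A).

-46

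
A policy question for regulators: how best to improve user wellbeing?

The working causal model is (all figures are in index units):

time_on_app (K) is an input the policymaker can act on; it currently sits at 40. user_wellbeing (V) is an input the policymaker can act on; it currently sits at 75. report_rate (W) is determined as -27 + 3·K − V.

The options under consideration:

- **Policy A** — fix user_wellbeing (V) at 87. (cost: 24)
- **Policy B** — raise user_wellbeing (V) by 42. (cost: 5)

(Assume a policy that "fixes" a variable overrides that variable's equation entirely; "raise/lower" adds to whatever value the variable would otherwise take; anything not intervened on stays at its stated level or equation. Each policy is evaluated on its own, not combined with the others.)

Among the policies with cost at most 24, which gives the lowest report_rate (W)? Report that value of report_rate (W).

Policy A (V := 87):
  K = 40
  V = 87
  W = -27 + 3·40 − 87 = 6
Policy B (V + 42):
  K = 40
  V = 75 + 42 = 117
  W = -27 + 3·40 − 117 = -24
Comparing — Policy A: W=6, Policy B: W=-24. Lowest is -24 (Policy B).

-24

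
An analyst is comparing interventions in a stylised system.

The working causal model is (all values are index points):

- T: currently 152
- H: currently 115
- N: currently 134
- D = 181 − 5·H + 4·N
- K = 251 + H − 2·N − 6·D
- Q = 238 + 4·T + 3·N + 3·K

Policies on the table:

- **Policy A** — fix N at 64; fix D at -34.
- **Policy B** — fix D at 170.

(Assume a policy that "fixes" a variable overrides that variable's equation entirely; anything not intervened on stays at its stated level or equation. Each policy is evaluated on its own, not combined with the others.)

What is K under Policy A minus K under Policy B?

1364

Policy A (N := 64, D := -34):
  H = 115
  N = 64
  D = -34
  K = 251 + 115 − 2·64 − 6·(-34) = 442
Policy B (D := 170):
  H = 115
  N = 134
  D = 170
  K = 251 + 115 − 2·134 − 6·170 = -922
K: 442 − (-922) = 1364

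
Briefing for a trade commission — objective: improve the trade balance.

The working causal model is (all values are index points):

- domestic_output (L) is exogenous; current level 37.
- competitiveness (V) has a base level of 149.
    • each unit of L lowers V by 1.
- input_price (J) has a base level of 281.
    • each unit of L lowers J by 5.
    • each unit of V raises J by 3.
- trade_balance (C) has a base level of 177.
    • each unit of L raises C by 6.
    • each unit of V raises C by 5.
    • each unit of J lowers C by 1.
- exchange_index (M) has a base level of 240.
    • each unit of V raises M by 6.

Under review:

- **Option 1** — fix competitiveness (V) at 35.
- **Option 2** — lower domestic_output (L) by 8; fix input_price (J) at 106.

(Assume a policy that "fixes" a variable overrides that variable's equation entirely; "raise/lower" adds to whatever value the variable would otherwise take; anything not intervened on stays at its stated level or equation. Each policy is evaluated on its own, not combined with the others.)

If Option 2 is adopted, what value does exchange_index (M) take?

960

Option 2 (L − 8, J := 106):
  L = 37 − 8 = 29
  V = 149 − 29 = 120
  M = 240 + 6·120 = 960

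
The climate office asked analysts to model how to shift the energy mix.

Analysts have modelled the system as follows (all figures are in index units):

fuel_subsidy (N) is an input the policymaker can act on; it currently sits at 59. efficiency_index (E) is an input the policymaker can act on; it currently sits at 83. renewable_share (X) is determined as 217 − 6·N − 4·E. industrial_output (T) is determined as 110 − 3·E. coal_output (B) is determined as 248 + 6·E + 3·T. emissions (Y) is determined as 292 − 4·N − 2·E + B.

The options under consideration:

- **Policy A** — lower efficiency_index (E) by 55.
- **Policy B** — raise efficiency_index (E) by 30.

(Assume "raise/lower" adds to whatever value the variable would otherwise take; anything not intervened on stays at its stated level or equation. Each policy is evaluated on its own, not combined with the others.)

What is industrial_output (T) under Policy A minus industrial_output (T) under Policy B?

Policy A (E − 55):
  E = 83 − 55 = 28
  T = 110 − 3·28 = 26
Policy B (E + 30):
  E = 83 + 30 = 113
  T = 110 − 3·113 = -229
T: 26 − (-229) = 255

255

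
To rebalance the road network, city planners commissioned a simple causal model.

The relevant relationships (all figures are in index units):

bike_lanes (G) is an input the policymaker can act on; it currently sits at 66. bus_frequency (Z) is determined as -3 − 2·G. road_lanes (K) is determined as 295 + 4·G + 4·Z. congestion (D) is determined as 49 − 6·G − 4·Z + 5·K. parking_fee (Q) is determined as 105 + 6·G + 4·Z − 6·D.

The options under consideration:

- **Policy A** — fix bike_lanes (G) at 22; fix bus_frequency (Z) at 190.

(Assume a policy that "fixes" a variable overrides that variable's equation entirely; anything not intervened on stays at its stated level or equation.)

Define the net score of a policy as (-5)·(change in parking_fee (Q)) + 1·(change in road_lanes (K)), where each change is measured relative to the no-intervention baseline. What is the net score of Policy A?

Baseline:
  G = 66
  Z = -3 − 2·66 = -135
  K = 295 + 4·66 + 4·(-135) = 19
  D = 49 − 6·66 − 4·(-135) + 5·19 = 288
  Q = 105 + 6·66 + 4·(-135) − 6·288 = -1767
Policy A (G := 22, Z := 190):
  G = 22
  Z = 190
  K = 295 + 4·22 + 4·190 = 1143
  D = 49 − 6·22 − 4·190 + 5·1143 = 4872
  Q = 105 + 6·22 + 4·190 − 6·4872 = -28235
ΔQ = -28235 − (-1767) = -26468; ΔK = 1143 − 19 = 1124
Score = (-5)·(-26468) + 1·1124 = 133464

133464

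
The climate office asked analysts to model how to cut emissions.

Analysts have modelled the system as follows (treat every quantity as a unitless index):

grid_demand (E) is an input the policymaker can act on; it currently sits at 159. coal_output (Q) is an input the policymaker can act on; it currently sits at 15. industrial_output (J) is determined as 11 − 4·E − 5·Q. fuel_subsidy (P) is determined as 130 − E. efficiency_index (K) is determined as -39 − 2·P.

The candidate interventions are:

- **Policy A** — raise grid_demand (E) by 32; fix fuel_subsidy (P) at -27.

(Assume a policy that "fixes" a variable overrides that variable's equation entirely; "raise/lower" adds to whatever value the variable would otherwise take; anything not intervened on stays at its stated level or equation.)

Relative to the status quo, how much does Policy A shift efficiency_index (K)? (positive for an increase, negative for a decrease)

Baseline:
  E = 159
  P = 130 − 159 = -29
  K = -39 − 2·(-29) = 19
Policy A (E + 32, P := -27):
  E = 159 + 32 = 191
  P = -27
  K = -39 − 2·(-27) = 15
Change in K: 15 − 19 = -4

-4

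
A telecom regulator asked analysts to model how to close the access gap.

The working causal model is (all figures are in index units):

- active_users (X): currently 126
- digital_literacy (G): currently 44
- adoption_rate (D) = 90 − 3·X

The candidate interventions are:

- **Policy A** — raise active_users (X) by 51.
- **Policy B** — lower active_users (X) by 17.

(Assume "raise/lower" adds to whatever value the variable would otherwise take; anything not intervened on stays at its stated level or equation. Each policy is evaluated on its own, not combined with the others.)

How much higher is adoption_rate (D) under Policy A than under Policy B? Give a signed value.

Policy A (X + 51):
  X = 126 + 51 = 177
  D = 90 − 3·177 = -441
Policy B (X − 17):
  X = 126 − 17 = 109
  D = 90 − 3·109 = -237
D: -441 − (-237) = -204

-204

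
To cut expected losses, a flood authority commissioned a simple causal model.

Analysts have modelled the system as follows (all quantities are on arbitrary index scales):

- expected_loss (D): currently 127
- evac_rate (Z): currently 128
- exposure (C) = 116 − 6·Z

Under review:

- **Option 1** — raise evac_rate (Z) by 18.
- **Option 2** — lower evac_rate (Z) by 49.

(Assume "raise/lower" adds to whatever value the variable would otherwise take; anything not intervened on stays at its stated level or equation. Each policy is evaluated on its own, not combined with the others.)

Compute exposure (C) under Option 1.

Option 1 (Z + 18):
  Z = 128 + 18 = 146
  C = 116 − 6·146 = -760

-760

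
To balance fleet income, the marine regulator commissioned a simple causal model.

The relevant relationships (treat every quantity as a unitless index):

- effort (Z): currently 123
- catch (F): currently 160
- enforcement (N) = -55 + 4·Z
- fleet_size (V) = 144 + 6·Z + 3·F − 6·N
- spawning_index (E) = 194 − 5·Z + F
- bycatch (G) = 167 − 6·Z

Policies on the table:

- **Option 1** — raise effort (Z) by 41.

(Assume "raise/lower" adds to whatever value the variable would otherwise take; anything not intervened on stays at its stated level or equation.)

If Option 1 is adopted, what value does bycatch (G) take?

Option 1 (Z + 41):
  Z = 123 + 41 = 164
  G = 167 − 6·164 = -817

-817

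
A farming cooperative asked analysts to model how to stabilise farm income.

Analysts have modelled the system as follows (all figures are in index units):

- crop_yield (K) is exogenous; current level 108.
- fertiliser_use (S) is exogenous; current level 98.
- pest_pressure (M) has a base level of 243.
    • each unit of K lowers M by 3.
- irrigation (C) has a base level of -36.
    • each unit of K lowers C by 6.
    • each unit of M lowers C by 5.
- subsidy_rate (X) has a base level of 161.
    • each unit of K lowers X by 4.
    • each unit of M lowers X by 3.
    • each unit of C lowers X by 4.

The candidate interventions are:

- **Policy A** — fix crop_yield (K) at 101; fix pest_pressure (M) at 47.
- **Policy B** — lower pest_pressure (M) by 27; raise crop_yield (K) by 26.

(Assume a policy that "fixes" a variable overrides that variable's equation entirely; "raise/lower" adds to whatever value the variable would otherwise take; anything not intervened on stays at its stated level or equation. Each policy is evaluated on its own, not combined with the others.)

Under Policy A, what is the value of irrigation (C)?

Policy A (K := 101, M := 47):
  K = 101
  M = 47
  C = -36 − 6·101 − 5·47 = -877

-877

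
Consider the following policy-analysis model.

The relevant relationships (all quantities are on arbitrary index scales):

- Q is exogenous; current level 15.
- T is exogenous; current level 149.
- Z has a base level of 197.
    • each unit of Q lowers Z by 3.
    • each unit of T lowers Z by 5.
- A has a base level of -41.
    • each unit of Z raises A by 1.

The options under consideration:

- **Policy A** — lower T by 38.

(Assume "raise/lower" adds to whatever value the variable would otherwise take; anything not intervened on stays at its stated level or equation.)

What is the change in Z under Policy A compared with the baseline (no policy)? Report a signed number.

Baseline:
  Q = 15
  T = 149
  Z = 197 − 3·15 − 5·149 = -593
Policy A (T − 38):
  Q = 15
  T = 149 − 38 = 111
  Z = 197 − 3·15 − 5·111 = -403
Change in Z: -403 − (-593) = 190

190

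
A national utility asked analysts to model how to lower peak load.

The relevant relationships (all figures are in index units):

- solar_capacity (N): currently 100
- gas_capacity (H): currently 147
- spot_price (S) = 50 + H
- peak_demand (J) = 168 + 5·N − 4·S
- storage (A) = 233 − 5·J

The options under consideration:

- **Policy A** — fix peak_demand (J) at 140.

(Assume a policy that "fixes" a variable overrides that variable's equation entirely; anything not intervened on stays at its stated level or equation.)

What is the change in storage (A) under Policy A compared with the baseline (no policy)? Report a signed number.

-1300

Baseline:
  N = 100
  H = 147
  S = 50 + 147 = 197
  J = 168 + 5·100 − 4·197 = -120
  A = 233 − 5·(-120) = 833
Policy A (J := 140):
  N = 100
  H = 147
  S = 50 + 147 = 197
  J = 140
  A = 233 − 5·140 = -467
Change in A: -467 − 833 = -1300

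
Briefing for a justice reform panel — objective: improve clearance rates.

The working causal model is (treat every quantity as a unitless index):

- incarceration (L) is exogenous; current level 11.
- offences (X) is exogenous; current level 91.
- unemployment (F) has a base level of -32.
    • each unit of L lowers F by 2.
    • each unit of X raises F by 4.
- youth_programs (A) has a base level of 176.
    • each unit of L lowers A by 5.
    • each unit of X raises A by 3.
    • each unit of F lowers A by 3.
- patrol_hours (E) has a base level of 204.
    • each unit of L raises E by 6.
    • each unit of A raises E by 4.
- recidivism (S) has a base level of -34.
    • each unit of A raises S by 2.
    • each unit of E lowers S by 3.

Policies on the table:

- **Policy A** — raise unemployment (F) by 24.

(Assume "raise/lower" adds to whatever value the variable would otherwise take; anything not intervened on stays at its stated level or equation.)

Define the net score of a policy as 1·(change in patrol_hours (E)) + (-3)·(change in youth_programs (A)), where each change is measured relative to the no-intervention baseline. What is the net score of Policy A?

-72

Baseline:
  L = 11
  X = 91
  F = -32 − 2·11 + 4·91 = 310
  A = 176 − 5·11 + 3·91 − 3·310 = -536
  E = 204 + 6·11 + 4·(-536) = -1874
Policy A (F + 24):
  L = 11
  X = 91
  F = -32 − 2·11 + 4·91 (+24 from intervention) = 334
  A = 176 − 5·11 + 3·91 − 3·334 = -608
  E = 204 + 6·11 + 4·(-608) = -2162
ΔE = -2162 − (-1874) = -288; ΔA = -608 − (-536) = -72
Score = 1·(-288) + (-3)·(-72) = -72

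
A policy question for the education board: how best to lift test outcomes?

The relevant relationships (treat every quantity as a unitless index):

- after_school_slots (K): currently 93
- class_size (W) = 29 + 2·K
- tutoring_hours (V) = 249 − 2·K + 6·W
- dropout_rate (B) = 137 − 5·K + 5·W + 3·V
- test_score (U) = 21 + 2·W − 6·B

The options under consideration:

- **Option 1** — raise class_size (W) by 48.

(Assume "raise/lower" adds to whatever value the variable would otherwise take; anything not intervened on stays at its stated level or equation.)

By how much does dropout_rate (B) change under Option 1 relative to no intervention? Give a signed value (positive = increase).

Baseline:
  K = 93
  W = 29 + 2·93 = 215
  V = 249 − 2·93 + 6·215 = 1353
  B = 137 − 5·93 + 5·215 + 3·1353 = 4806
Option 1 (W + 48):
  K = 93
  W = 29 + 2·93 (+48 from intervention) = 263
  V = 249 − 2·93 + 6·263 = 1641
  B = 137 − 5·93 + 5·263 + 3·1641 = 5910
Change in B: 5910 − 4806 = 1104

1104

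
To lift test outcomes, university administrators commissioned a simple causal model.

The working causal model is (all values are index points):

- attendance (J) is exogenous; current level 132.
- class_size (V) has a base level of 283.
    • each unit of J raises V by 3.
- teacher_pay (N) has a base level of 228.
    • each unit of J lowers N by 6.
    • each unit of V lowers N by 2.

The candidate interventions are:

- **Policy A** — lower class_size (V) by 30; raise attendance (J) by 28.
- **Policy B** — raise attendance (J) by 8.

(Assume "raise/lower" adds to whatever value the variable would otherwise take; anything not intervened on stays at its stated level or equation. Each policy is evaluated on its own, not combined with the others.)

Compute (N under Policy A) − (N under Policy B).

Policy A (V − 30, J + 28):
  J = 132 + 28 = 160
  V = 283 + 3·160 (−30 from intervention) = 733
  N = 228 − 6·160 − 2·733 = -2198
Policy B (J + 8):
  J = 132 + 8 = 140
  V = 283 + 3·140 = 703
  N = 228 − 6·140 − 2·703 = -2018
N: -2198 − (-2018) = -180

-180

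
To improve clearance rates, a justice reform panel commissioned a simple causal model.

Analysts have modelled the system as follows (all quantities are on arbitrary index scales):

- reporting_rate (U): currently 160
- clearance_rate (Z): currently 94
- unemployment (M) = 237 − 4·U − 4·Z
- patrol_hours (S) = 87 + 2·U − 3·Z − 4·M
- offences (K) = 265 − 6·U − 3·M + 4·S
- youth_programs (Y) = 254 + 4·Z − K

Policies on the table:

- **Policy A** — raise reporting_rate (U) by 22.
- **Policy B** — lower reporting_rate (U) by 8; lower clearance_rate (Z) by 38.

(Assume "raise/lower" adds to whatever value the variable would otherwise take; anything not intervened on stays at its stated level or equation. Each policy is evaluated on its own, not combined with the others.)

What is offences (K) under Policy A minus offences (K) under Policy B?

Policy A (U + 22):
  U = 160 + 22 = 182
  Z = 94
  M = 237 − 4·182 − 4·94 = -867
  S = 87 + 2·182 − 3·94 − 4·(-867) = 3637
  K = 265 − 6·182 − 3·(-867) + 4·3637 = 16322
Policy B (U − 8, Z − 38):
  U = 160 − 8 = 152
  Z = 94 − 38 = 56
  M = 237 − 4·152 − 4·56 = -595
  S = 87 + 2·152 − 3·56 − 4·(-595) = 2603
  K = 265 − 6·152 − 3·(-595) + 4·2603 = 11550
K: 16322 − 11550 = 4772

4772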